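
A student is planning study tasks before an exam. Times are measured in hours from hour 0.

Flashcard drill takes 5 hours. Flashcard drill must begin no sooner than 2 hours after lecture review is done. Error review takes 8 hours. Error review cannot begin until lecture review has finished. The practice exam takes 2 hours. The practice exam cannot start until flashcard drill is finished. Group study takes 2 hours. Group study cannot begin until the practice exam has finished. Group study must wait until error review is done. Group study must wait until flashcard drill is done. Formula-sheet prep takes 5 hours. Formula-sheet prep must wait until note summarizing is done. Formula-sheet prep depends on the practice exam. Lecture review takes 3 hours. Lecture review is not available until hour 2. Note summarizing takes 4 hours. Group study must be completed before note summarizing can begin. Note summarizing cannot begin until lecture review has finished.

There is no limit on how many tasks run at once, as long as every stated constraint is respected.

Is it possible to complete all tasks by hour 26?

Yes

Lecture review cannot begin until its own release at hour 2. It runs from hour 2 to 2 + 3 = hour 5.
Error review waits on lecture review (finishes hour 5), so it starts at hour 5 and finishes at 5 + 8 = hour 13.
Flashcard drill waits on lecture review (finishes hour 5, plus 2-hour gap → hour 7), so it starts at hour 7 and finishes at 7 + 5 = hour 12.
The practice exam waits on flashcard drill (finishes hour 12), so it starts at hour 12 and finishes at 12 + 2 = hour 14.
For group study: the practice exam (finishes hour 14); error review (finishes hour 13); flashcard drill (finishes hour 12). Taking the maximum gives a start of hour 14, and it finishes at 14 + 2 = hour 16.
Note summarizing cannot start until group study (finishes hour 16); lecture review (finishes hour 5). The controlling bound is hour 16, so note summarizing finishes at 16 + 4 = hour 20.
Formula-sheet prep needs all of note summarizing (finishes hour 20); the practice exam (finishes hour 14). That puts its earliest start at hour 20; it finishes at 20 + 5 = hour 25.
Every task is finished by hour 25, which is no later than the deadline of 26, so the schedule is feasible.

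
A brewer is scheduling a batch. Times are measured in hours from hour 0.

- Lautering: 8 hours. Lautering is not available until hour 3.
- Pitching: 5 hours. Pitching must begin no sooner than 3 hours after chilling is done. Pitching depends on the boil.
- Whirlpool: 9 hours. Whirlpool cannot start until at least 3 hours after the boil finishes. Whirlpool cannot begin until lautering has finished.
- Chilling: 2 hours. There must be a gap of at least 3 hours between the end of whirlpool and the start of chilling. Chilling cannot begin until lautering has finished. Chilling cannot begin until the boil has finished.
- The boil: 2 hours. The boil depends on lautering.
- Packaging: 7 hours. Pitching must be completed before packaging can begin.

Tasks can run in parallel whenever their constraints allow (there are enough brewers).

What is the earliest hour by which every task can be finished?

After its own release at hour 3, lautering can start at hour 3 and finishes at hour 11.
The boil cannot begin until lautering (finishes hour 11). It runs from hour 11 to 11 + 2 = hour 13.
Whirlpool cannot start until the boil (finishes hour 13, plus 3-hour gap → hour 16); lautering (finishes hour 11). The controlling bound is hour 16, so whirlpool finishes at 16 + 9 = hour 25.
Chilling has to wait for whirlpool (finishes hour 25, plus 3-hour gap → hour 28); lautering (finishes hour 11); the boil (finishes hour 13). The latest of these is hour 28, so chilling runs hour 28 to 28 + 2 = hour 30.
For pitching: chilling (finishes hour 30, plus 3-hour gap → hour 33); the boil (finishes hour 13). Taking the maximum gives a start of hour 33, and it finishes at 33 + 5 = hour 38.
Packaging waits on pitching (finishes hour 38), so it starts at hour 38 and finishes at 38 + 7 = hour 45.
All tasks are finished once the last one completes. Finish times: Lautering at 11, The boil at 13, Whirlpool at 25, Chilling at 30, Pitching at 38, Packaging at 45. The latest is hour 45.

45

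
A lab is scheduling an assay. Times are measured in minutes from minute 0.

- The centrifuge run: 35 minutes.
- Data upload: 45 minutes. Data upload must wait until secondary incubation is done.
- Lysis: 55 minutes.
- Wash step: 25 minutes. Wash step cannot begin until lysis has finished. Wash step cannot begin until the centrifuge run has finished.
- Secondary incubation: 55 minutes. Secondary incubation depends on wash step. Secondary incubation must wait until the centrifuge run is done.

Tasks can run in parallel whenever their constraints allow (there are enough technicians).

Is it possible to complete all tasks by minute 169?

No

The centrifuge run has no prerequisites, so it starts at minute 0 and finishes at minute 35.
Nothing blocks lysis, so it runs from minute 0 to minute 55.
For wash step: lysis (finishes minute 55); the centrifuge run (finishes minute 35). Taking the maximum gives a start of minute 55, and it finishes at 55 + 25 = minute 80.
For secondary incubation: wash step (finishes minute 80); the centrifuge run (finishes minute 35). Taking the maximum gives a start of minute 80, and it finishes at 80 + 55 = minute 135.
Data upload cannot begin until secondary incubation (finishes minute 135). It runs from minute 135 to 135 + 45 = minute 180.
The earliest everything can be done is minute 180, which is after the deadline of 169, so it is not possible.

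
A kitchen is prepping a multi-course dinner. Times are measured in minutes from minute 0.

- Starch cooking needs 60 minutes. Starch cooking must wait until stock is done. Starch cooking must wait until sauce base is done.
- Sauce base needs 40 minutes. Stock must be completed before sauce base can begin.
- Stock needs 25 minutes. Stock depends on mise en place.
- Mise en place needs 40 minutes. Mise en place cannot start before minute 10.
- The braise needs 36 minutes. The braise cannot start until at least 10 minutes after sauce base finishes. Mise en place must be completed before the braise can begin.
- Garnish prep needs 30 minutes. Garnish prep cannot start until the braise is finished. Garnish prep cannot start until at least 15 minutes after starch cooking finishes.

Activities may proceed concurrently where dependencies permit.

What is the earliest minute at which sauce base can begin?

75

Mise en place waits on its own release at minute 10, so it starts at minute 10 and finishes at 10 + 40 = minute 50.
After mise en place (finishes minute 50), stock can start at minute 50 and finishes at minute 75.
Sauce base waits on stock (finishes minute 75), so the earliest it can start is minute 75.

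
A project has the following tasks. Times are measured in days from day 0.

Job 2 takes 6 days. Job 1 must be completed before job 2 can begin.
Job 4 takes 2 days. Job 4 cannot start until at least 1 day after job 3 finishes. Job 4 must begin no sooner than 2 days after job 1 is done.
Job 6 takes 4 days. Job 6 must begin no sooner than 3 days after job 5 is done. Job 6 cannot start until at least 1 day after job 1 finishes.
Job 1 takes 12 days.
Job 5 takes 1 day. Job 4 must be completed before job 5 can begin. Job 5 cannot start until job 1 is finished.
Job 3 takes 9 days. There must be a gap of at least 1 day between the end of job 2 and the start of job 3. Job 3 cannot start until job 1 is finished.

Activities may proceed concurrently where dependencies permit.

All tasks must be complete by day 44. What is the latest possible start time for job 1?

Job 6 must finish by day 44; it takes 4 days, so it must start by 44 − 4 = day 40.
Job 5 must finish before job 6 (must start by day 40, minus 3-day gap → day 37). With a 1-day duration, job 5 must start by 37 − 1 = day 36.
Job 4 feeds into job 5 (must start by day 36); so job 4 must finish by day 36 and therefore start by day 34.
Job 3 feeds into job 4 (must start by day 34, minus 1-day gap → day 33); so job 3 must finish by day 33 and therefore start by day 24.
Job 2 must finish before job 3 (must start by day 24, minus 1-day gap → day 23). With a 6-day duration, job 2 must start by 23 − 6 = day 17.
Job 1 feeds job 2 (must start by day 17); job 3 (must start by day 24); job 4 (must start by day 34, minus 2-day gap → day 32); job 5 (must start by day 36); job 6 (must start by day 40, minus 1-day gap → day 39). Taking the minimum, job 1 must finish by day 17 and start by 17 − 12 = day 5.

5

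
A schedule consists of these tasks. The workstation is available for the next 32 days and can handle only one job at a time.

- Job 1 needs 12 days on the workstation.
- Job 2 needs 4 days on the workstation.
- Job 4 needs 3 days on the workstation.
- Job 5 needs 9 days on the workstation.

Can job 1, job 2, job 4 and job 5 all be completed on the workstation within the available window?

Yes

Running back to back, the jobs need 12 + 4 + 3 + 9 = 28 days on the workstation.
Since 28 ≤ 32, they fit within the window.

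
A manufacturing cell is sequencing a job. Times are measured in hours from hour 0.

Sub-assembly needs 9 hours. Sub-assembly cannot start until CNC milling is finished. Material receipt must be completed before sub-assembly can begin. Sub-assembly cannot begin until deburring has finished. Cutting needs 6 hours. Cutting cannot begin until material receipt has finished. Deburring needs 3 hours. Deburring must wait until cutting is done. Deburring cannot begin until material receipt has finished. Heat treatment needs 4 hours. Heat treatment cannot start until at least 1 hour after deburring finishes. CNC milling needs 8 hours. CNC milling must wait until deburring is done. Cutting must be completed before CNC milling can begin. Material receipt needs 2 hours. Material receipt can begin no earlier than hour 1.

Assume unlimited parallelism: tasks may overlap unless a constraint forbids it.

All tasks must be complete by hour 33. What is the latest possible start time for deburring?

To finish by hour 33, sub-assembly (duration 9) must start no later than hour 24.
CNC milling feeds into sub-assembly (must start by hour 24); so CNC milling must finish by hour 24 and therefore start by hour 16.
To finish by hour 33, heat treatment (duration 4) must start no later than hour 29.
Deburring must finish in time for CNC milling (must start by hour 16); heat treatment (must start by hour 29, minus 1-hour gap → hour 28); sub-assembly (must start by hour 24). The tightest is hour 16, so deburring must start by 16 − 3 = hour 13.

13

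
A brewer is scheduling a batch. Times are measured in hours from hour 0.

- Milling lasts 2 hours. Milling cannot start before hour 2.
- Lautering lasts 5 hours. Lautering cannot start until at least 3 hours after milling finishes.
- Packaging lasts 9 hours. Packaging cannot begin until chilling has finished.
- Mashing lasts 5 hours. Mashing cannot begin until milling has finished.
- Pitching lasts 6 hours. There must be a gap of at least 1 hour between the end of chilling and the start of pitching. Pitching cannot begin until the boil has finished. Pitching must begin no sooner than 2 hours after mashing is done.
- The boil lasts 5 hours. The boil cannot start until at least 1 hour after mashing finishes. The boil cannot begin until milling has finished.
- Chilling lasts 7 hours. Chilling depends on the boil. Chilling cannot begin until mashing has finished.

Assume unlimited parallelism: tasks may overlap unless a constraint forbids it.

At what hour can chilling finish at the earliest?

After its own release at hour 2, milling can start at hour 2 and finishes at hour 4.
Mashing waits on milling (finishes hour 4), so it starts at hour 4 and finishes at 4 + 5 = hour 9.
For the boil: mashing (finishes hour 9, plus 1-hour gap → hour 10); milling (finishes hour 4). Taking the maximum gives a start of hour 10, and it finishes at 10 + 5 = hour 15.
For chilling: the boil (finishes hour 15); mashing (finishes hour 9). Taking the maximum gives a start of hour 15, and it finishes at 15 + 7 = hour 22.

22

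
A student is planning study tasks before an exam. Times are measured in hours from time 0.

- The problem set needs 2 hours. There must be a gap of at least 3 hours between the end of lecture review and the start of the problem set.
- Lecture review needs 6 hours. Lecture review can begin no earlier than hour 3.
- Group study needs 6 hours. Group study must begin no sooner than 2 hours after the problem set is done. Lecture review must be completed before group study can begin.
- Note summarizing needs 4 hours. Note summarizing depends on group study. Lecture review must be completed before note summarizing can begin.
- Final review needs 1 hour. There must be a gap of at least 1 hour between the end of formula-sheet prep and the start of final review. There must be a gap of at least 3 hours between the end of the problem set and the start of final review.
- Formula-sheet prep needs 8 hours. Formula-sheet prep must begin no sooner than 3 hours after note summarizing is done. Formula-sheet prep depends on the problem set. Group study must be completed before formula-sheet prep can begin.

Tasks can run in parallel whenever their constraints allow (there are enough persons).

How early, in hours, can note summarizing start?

Lecture review cannot begin until its own release at hour 3. It runs from hour 3 to 3 + 6 = hour 9.
The problem set waits on lecture review (finishes hour 9, plus 3-hour gap → hour 12), so it starts at hour 12 and finishes at 12 + 2 = hour 14.
Group study has to wait for the problem set (finishes hour 14, plus 2-hour gap → hour 16); lecture review (finishes hour 9). The latest of these is hour 16, so group study runs hour 16 to 16 + 6 = hour 22.
Note summarizing waits on group study (finishes hour 22); lecture review (finishes hour 9). The latest of these is hour 22, which is the earliest note summarizing can start.

22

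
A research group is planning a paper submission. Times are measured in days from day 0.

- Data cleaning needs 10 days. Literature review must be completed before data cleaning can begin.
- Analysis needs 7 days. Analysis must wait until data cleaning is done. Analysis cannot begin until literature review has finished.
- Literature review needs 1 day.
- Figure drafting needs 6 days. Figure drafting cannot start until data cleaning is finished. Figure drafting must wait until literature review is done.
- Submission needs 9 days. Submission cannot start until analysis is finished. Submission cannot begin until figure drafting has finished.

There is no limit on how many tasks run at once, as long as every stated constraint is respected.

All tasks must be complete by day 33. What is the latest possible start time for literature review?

6

Submission has no dependents, so it just needs to finish by day 33. Starting by 33 − 9 = day 24 achieves that.
Since submission (must start by day 24) depends on it, analysis must finish by day 24. Backing off its 7-day duration gives a latest start of day 17.
Figure drafting must finish before submission (must start by day 24). With a 6-day duration, figure drafting must start by 24 − 6 = day 18.
Data cleaning has several dependents: analysis (must start by day 17); figure drafting (must start by day 18). The earliest of those limits is day 17, so data cleaning must start by 17 − 10 = day 7.
For literature review: data cleaning (must start by day 7); analysis (must start by day 17); figure drafting (must start by day 18). The most restrictive is day 7; with a 1-day duration, literature review must start by day 6.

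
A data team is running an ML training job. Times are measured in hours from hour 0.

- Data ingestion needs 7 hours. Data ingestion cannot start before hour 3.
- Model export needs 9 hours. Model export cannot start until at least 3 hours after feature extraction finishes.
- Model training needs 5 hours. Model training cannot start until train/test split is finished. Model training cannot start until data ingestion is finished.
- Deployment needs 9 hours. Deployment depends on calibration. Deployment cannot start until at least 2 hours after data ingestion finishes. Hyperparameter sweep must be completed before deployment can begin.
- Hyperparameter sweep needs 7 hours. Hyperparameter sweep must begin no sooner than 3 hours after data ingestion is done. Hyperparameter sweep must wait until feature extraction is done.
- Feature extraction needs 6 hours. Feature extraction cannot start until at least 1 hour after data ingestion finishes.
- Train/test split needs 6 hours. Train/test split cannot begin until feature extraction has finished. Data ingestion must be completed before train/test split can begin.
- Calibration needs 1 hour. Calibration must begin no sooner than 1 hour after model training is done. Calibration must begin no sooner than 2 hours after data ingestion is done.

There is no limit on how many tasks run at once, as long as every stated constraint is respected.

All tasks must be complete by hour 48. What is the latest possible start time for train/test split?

26

Deployment must finish by hour 48; it takes 9 hours, so it must start by 48 − 9 = hour 39.
Calibration feeds into deployment (must start by hour 39); so calibration must finish by hour 39 and therefore start by hour 38.
Model training must finish before calibration (must start by hour 38, minus 1-hour gap → hour 37). With a 5-hour duration, model training must start by 37 − 5 = hour 32.
Since model training (must start by hour 32) depends on it, train/test split must finish by hour 32. Backing off its 6-hour duration gives a latest start of hour 26.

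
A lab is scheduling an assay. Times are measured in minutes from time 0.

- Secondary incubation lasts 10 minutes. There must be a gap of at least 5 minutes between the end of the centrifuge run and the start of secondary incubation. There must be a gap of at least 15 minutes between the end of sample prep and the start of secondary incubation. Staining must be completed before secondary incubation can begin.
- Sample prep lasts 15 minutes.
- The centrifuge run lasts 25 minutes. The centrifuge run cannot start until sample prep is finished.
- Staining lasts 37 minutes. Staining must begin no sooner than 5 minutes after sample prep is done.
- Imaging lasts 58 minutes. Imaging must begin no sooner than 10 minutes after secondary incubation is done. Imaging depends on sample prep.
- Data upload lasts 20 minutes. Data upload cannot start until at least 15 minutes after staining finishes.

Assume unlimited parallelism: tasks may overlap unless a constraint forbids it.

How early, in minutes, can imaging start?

77

Sample prep can start immediately at minute 0; it finishes at minute 15.
After sample prep (finishes minute 15, plus 5-minute gap → minute 20), staining can start at minute 20 and finishes at minute 57.
The centrifuge run waits on sample prep (finishes minute 15), so it starts at minute 15 and finishes at 15 + 25 = minute 40.
Secondary incubation needs all of the centrifuge run (finishes minute 40, plus 5-minute gap → minute 45); sample prep (finishes minute 15, plus 15-minute gap → minute 30); staining (finishes minute 57). That puts its earliest start at minute 57; it finishes at 57 + 10 = minute 67.
Imaging waits on secondary incubation (finishes minute 67, plus 10-minute gap → minute 77); sample prep (finishes minute 15). The latest of these is minute 77, which is the earliest imaging can start.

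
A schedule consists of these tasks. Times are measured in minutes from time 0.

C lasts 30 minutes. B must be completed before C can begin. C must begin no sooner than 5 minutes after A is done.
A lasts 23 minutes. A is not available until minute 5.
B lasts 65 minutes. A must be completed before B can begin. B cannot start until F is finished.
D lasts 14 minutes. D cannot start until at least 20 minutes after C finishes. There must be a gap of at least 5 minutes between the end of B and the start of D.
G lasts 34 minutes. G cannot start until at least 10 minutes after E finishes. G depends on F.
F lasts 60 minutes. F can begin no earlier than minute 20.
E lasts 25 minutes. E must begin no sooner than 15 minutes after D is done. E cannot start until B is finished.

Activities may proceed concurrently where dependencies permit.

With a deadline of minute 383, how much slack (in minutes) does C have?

90

After its own release at minute 20, F can start at minute 20 and finishes at minute 80.
A cannot begin until its own release at minute 5. It runs from minute 5 to 5 + 23 = minute 28.
B needs all of A (finishes minute 28); F (finishes minute 80). That puts its earliest start at minute 80; it finishes at 80 + 65 = minute 145.
C needs all of B (finishes minute 145); A (finishes minute 28, plus 5-minute gap → minute 33). That puts its earliest start at minute 145; it finishes at 145 + 30 = minute 175.

Working backward from the deadline:
G must finish by minute 383; it takes 34 minutes, so it must start by 383 − 34 = minute 349.
E feeds into G (must start by minute 349, minus 10-minute gap → minute 339); so E must finish by minute 339 and therefore start by minute 314.
D has to be done before E (must start by minute 314, minus 15-minute gap → minute 299). That means finishing by minute 299, i.e. starting by 299 − 14 = minute 285.
C feeds into D (must start by minute 285, minus 20-minute gap → minute 265); so C must finish by minute 265 and therefore start by minute 235.
So C can start as early as minute 145 and as late as minute 235, giving 235 − 145 = 90 minutes of slack.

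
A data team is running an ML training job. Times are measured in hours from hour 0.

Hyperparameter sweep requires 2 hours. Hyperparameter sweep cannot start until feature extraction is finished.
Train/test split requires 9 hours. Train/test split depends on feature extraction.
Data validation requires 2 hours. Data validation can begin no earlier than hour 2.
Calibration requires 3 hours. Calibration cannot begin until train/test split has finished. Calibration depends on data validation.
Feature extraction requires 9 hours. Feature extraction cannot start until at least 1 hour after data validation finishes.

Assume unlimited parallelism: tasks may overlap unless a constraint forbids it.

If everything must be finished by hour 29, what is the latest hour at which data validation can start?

5

Calibration has no dependents, so it just needs to finish by hour 29. Starting by 29 − 3 = hour 26 achieves that.
Since calibration (must start by hour 26) depends on it, train/test split must finish by hour 26. Backing off its 9-hour duration gives a latest start of hour 17.
Nothing follows hyperparameter sweep; the deadline of hour 29 is its only limit. It must start by 29 − 2 = hour 27.
Feature extraction feeds train/test split (must start by hour 17); hyperparameter sweep (must start by hour 27). Taking the minimum, feature extraction must finish by hour 17 and start by 17 − 9 = hour 8.
Data validation has several dependents: feature extraction (must start by hour 8, minus 1-hour gap → hour 7); calibration (must start by hour 26). The earliest of those limits is hour 7, so data validation must start by 7 − 2 = hour 5.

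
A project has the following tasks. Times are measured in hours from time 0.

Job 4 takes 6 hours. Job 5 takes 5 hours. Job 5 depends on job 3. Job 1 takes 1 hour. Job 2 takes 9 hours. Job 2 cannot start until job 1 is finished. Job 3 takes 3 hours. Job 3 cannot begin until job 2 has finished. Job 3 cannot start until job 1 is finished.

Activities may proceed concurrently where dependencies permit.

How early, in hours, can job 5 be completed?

18

Job 1 can start immediately at hour 0; it finishes at hour 1.
Job 2 cannot begin until job 1 (finishes hour 1). It runs from hour 1 to 1 + 9 = hour 10.
For job 3: job 2 (finishes hour 10); job 1 (finishes hour 1). Taking the maximum gives a start of hour 10, and it finishes at 10 + 3 = hour 13.
Job 5 cannot begin until job 3 (finishes hour 13). It runs from hour 13 to 13 + 5 = hour 18.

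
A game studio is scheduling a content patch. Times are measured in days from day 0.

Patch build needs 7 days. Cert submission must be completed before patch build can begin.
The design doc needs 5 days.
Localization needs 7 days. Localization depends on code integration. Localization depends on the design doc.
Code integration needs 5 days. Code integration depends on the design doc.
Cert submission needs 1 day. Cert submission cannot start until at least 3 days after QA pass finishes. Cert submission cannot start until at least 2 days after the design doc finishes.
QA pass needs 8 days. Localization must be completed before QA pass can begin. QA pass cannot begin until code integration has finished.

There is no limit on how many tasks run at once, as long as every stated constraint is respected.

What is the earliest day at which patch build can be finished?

36

The design doc has no prerequisites, so it starts at day 0 and finishes at day 5.
Code integration waits on the design doc (finishes day 5), so it starts at day 5 and finishes at 5 + 5 = day 10.
Localization has to wait for code integration (finishes day 10); the design doc (finishes day 5). The latest of these is day 10, so localization runs day 10 to 10 + 7 = day 17.
QA pass needs all of localization (finishes day 17); code integration (finishes day 10). That puts its earliest start at day 17; it finishes at 17 + 8 = day 25.
For cert submission: QA pass (finishes day 25, plus 3-day gap → day 28); the design doc (finishes day 5, plus 2-day gap → day 7). Taking the maximum gives a start of day 28, and it finishes at 28 + 1 = day 29.
After cert submission (finishes day 29), patch build can start at day 29 and finishes at day 36.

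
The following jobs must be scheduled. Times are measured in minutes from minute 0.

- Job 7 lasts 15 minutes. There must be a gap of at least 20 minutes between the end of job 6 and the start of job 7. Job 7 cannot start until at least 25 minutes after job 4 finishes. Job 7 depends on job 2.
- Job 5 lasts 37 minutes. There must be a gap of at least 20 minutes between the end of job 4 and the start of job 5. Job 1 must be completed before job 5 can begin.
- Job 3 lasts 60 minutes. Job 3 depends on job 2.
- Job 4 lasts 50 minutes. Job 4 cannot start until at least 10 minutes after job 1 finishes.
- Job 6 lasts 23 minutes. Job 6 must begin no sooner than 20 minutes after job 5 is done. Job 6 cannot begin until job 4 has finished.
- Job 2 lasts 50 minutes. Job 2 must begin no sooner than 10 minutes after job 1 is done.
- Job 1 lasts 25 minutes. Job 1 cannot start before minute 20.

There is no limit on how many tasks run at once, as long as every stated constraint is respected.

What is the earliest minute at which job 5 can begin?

125

Job 1 cannot begin until its own release at minute 20. It runs from minute 20 to 20 + 25 = minute 45.
After job 1 (finishes minute 45, plus 10-minute gap → minute 55), job 4 can start at minute 55 and finishes at minute 105.
Job 5 waits on job 4 (finishes minute 105, plus 20-minute gap → minute 125); job 1 (finishes minute 45). The latest of these is minute 125, which is the earliest job 5 can start.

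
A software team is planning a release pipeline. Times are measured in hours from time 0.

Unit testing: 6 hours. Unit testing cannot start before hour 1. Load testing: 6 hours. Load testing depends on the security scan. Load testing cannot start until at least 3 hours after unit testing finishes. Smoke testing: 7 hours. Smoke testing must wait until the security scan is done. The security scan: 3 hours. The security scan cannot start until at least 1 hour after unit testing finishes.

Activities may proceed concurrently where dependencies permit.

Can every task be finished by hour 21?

Yes

Unit testing waits on its own release at hour 1, so it starts at hour 1 and finishes at 1 + 6 = hour 7.
After unit testing (finishes hour 7, plus 1-hour gap → hour 8), the security scan can start at hour 8 and finishes at hour 11.
Load testing needs all of the security scan (finishes hour 11); unit testing (finishes hour 7, plus 3-hour gap → hour 10). That puts its earliest start at hour 11; it finishes at 11 + 6 = hour 17.
After the security scan (finishes hour 11), smoke testing can start at hour 11 and finishes at hour 18.
Every task is finished by hour 18, which is no later than the deadline of 21, so the schedule is feasible.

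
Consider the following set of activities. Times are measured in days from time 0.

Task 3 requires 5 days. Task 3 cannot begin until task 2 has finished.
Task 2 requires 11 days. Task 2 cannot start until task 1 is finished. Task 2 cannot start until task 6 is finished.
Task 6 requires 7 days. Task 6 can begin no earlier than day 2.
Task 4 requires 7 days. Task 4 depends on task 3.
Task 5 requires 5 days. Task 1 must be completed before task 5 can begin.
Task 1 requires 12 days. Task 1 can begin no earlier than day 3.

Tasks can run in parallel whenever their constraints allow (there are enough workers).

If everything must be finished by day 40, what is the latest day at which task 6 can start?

To finish by day 40, task 4 (duration 7) must start no later than day 33.
Since task 4 (must start by day 33) depends on it, task 3 must finish by day 33. Backing off its 5-day duration gives a latest start of day 28.
Task 2 feeds into task 3 (must start by day 28); so task 2 must finish by day 28 and therefore start by day 17.
Task 6 feeds into task 2 (must start by day 17); so task 6 must finish by day 17 and therefore start by day 10.

10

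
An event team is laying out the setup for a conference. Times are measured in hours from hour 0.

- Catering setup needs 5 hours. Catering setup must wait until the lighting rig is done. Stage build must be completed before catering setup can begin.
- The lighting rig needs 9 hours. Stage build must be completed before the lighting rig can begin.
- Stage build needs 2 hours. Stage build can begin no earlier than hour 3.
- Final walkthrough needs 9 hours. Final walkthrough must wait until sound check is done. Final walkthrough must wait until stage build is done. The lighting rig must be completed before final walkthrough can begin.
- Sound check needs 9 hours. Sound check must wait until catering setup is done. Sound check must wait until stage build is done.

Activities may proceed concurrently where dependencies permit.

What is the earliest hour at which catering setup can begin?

14

Stage build cannot begin until its own release at hour 3. It runs from hour 3 to 3 + 2 = hour 5.
After stage build (finishes hour 5), the lighting rig can start at hour 5 and finishes at hour 14.
Catering setup waits on the lighting rig (finishes hour 14); stage build (finishes hour 5). The latest of these is hour 14, which is the earliest catering setup can start.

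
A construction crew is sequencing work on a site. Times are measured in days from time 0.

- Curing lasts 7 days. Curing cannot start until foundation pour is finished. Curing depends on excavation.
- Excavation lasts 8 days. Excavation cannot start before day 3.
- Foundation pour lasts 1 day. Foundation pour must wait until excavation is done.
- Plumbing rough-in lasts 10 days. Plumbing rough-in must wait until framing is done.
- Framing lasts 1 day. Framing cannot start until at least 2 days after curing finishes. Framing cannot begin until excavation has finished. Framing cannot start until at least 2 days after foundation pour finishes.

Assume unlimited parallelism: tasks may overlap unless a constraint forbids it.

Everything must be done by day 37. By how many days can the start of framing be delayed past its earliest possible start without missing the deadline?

5

After its own release at day 3, excavation can start at day 3 and finishes at day 11.
Foundation pour cannot begin until excavation (finishes day 11). It runs from day 11 to 11 + 1 = day 12.
For curing: foundation pour (finishes day 12); excavation (finishes day 11). Taking the maximum gives a start of day 12, and it finishes at 12 + 7 = day 19.
Framing has to wait for curing (finishes day 19, plus 2-day gap → day 21); excavation (finishes day 11); foundation pour (finishes day 12, plus 2-day gap → day 14). The latest of these is day 21, so framing runs day 21 to 21 + 1 = day 22.

Working backward from the deadline:
Plumbing rough-in has no dependents, so it just needs to finish by day 37. Starting by 37 − 10 = day 27 achieves that.
Framing has to be done before plumbing rough-in (must start by day 27). That means finishing by day 27, i.e. starting by 27 − 1 = day 26.
So framing can start as early as day 21 and as late as day 26, giving 26 − 21 = 5 days of slack.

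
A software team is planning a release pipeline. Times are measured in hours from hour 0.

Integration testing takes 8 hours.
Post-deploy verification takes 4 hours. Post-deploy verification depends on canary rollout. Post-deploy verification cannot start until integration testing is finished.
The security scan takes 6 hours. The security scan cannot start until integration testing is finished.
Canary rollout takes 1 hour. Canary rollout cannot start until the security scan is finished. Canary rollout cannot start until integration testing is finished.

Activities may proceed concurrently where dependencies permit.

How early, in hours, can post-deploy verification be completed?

Integration testing can start immediately at hour 0; it finishes at hour 8.
After integration testing (finishes hour 8), the security scan can start at hour 8 and finishes at hour 14.
Canary rollout cannot start until the security scan (finishes hour 14); integration testing (finishes hour 8). The controlling bound is hour 14, so canary rollout finishes at 14 + 1 = hour 15.
Post-deploy verification has to wait for canary rollout (finishes hour 15); integration testing (finishes hour 8). The latest of these is hour 15, so post-deploy verification runs hour 15 to 15 + 4 = hour 19.

19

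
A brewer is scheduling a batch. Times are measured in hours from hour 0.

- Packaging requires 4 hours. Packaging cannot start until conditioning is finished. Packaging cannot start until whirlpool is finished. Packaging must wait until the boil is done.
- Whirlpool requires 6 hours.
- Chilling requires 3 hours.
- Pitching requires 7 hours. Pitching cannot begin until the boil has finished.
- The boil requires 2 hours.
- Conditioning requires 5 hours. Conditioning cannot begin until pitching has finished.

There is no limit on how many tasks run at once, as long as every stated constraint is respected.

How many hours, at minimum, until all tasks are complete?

18

Chilling has no prerequisites, so it starts at hour 0 and finishes at hour 3.
Whirlpool can start immediately at hour 0; it finishes at hour 6.
The boil can start immediately at hour 0; it finishes at hour 2.
After the boil (finishes hour 2), pitching can start at hour 2 and finishes at hour 9.
After pitching (finishes hour 9), conditioning can start at hour 9 and finishes at hour 14.
Packaging has to wait for conditioning (finishes hour 14); whirlpool (finishes hour 6); the boil (finishes hour 2). The latest of these is hour 14, so packaging runs hour 14 to 14 + 4 = hour 18.
All tasks are finished once the last one completes. Finish times: The boil at 2, Whirlpool at 6, Chilling at 3, Pitching at 9, Conditioning at 14, Packaging at 18. The latest is hour 18.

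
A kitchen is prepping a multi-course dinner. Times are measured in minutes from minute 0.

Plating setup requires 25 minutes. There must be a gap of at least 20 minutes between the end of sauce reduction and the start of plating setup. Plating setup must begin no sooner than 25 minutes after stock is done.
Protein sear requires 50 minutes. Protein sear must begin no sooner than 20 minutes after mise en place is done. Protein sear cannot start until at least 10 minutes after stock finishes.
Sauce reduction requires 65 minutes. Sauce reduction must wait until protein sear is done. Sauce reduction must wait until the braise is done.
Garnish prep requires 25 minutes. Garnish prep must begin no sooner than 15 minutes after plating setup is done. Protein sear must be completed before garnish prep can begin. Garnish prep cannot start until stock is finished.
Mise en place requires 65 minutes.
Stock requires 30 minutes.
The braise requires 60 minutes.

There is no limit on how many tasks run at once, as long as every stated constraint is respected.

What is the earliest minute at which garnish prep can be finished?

Nothing blocks the braise, so it runs from minute 0 to minute 60.
Nothing blocks stock, so it runs from minute 0 to minute 30.
Mise en place can start immediately at minute 0; it finishes at minute 65.
For protein sear: mise en place (finishes minute 65, plus 20-minute gap → minute 85); stock (finishes minute 30, plus 10-minute gap → minute 40). Taking the maximum gives a start of minute 85, and it finishes at 85 + 50 = minute 135.
For sauce reduction: protein sear (finishes minute 135); the braise (finishes minute 60). Taking the maximum gives a start of minute 135, and it finishes at 135 + 65 = minute 200.
Plating setup has to wait for sauce reduction (finishes minute 200, plus 20-minute gap → minute 220); stock (finishes minute 30, plus 25-minute gap → minute 55). The latest of these is minute 220, so plating setup runs minute 220 to 220 + 25 = minute 245.
For garnish prep: plating setup (finishes minute 245, plus 15-minute gap → minute 260); protein sear (finishes minute 135); stock (finishes minute 30). Taking the maximum gives a start of minute 260, and it finishes at 260 + 25 = minute 285.

285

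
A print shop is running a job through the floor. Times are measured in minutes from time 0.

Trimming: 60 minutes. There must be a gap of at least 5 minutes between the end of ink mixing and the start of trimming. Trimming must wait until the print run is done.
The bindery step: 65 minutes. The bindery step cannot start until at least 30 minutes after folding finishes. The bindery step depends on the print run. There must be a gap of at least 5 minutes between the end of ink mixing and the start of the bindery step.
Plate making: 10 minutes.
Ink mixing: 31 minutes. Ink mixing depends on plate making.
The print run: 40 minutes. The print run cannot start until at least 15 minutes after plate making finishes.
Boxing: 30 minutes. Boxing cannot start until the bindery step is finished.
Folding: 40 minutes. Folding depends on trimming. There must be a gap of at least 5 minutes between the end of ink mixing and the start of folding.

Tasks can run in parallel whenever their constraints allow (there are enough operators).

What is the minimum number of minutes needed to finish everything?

Nothing blocks plate making, so it runs from minute 0 to minute 10.
The print run cannot begin until plate making (finishes minute 10, plus 15-minute gap → minute 25). It runs from minute 25 to 25 + 40 = minute 65.
Ink mixing waits on plate making (finishes minute 10), so it starts at minute 10 and finishes at 10 + 31 = minute 41.
Trimming needs all of ink mixing (finishes minute 41, plus 5-minute gap → minute 46); the print run (finishes minute 65). That puts its earliest start at minute 65; it finishes at 65 + 60 = minute 125.
Folding needs all of trimming (finishes minute 125); ink mixing (finishes minute 41, plus 5-minute gap → minute 46). That puts its earliest start at minute 125; it finishes at 125 + 40 = minute 165.
The bindery step has to wait for folding (finishes minute 165, plus 30-minute gap → minute 195); the print run (finishes minute 65); ink mixing (finishes minute 41, plus 5-minute gap → minute 46). The latest of these is minute 195, so the bindery step runs minute 195 to 195 + 65 = minute 260.
After the bindery step (finishes minute 260), boxing can start at minute 260 and finishes at minute 290.
All tasks are finished once the last one completes. Finish times: Plate making at 10, Ink mixing at 41, The print run at 65, Trimming at 125, Folding at 165, The bindery step at 260, Boxing at 290. The latest is minute 290.

290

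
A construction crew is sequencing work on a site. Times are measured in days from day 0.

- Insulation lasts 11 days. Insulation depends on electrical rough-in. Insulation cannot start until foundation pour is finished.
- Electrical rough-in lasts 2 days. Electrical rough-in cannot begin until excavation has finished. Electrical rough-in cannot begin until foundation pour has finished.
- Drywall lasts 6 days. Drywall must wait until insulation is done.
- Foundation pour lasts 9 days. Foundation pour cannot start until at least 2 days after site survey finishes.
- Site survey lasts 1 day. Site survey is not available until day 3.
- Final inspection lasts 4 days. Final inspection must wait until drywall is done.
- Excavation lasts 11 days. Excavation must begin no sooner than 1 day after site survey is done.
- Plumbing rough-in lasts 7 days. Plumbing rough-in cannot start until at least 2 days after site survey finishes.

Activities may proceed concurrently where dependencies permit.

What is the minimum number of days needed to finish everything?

39

Site survey waits on its own release at day 3, so it starts at day 3 and finishes at 3 + 1 = day 4.
Plumbing rough-in waits on site survey (finishes day 4, plus 2-day gap → day 6), so it starts at day 6 and finishes at 6 + 7 = day 13.
After site survey (finishes day 4, plus 2-day gap → day 6), foundation pour can start at day 6 and finishes at day 15.
After site survey (finishes day 4, plus 1-day gap → day 5), excavation can start at day 5 and finishes at day 16.
Electrical rough-in has to wait for excavation (finishes day 16); foundation pour (finishes day 15). The latest of these is day 16, so electrical rough-in runs day 16 to 16 + 2 = day 18.
Insulation has to wait for electrical rough-in (finishes day 18); foundation pour (finishes day 15). The latest of these is day 18, so insulation runs day 18 to 18 + 11 = day 29.
After insulation (finishes day 29), drywall can start at day 29 and finishes at day 35.
After drywall (finishes day 35), final inspection can start at day 35 and finishes at day 39.
All tasks are finished once the last one completes. Finish times: Site survey at 4, Excavation at 16, Foundation pour at 15, Plumbing rough-in at 13, Electrical rough-in at 18, Insulation at 29, Drywall at 35, Final inspection at 39. The latest is day 39.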